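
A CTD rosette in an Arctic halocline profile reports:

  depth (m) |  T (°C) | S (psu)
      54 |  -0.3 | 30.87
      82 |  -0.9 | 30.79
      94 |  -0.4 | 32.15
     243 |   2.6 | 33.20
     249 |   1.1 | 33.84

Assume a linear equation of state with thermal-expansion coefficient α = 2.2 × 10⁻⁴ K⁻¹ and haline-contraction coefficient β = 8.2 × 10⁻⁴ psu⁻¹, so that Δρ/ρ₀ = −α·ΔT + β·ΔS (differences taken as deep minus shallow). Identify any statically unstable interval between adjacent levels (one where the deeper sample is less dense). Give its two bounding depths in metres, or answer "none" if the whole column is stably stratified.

none

Evaluate Δρ/ρ₀ = −αΔT + βΔS across each adjacent pair:
  54–82 m: −αΔT+βΔS = −(2.2 × 10⁻⁴)(-0.6)+(8.2 × 10⁻⁴)(-0.08) = 6.6 × 10⁻⁵ → stable
  82–94 m: −αΔT+βΔS = −(2.2 × 10⁻⁴)(+0.5)+(8.2 × 10⁻⁴)(+1.36) = 1.0 × 10⁻³ → stable
  94–243 m: −αΔT+βΔS = −(2.2 × 10⁻⁴)(+3.0)+(8.2 × 10⁻⁴)(+1.05) = 2.0 × 10⁻⁴ → stable
  243–249 m: −αΔT+βΔS = −(2.2 × 10⁻⁴)(-1.5)+(8.2 × 10⁻⁴)(+0.64) = 8.5 × 10⁻⁴ → stable
Every interval has Δρ > 0: the column is stably stratified throughout.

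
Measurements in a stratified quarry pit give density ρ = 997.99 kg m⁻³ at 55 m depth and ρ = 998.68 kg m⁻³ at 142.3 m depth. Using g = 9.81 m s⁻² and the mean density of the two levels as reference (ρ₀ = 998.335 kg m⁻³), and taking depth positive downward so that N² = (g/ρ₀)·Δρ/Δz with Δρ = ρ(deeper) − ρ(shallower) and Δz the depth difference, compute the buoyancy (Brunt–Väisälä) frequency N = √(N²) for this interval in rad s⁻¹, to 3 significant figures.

8.81 × 10⁻³ rad s⁻¹

Δρ = 998.68 − 997.99 = 0.69 kg m⁻³ over Δz = 142.3 − 55 = 87.3 m.
N² = (9.81/998.335) × (0.69/87.3) = 7.7665 × 10⁻⁵ s⁻².
N = √(7.7665 × 10⁻⁵) = 8.8128 × 10⁻³ rad s⁻¹ ≈ 8.81 × 10⁻³ rad s⁻¹.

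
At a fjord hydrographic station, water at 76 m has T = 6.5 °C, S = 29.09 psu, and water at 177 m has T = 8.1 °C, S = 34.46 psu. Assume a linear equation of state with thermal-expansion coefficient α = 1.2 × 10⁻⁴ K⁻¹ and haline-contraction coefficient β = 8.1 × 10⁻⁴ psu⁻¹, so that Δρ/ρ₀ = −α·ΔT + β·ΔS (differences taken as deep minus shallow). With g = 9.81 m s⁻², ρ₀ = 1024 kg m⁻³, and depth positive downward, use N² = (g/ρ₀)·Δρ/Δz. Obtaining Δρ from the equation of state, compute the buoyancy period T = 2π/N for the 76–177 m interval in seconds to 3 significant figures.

ΔT = +1.6 K, ΔS = +5.37 psu (deep − shallow).
Δρ/ρ₀ = −αΔT + βΔS = -1.92 × 10⁻⁴ + 4.3497 × 10⁻³ = 4.1577 × 10⁻³, so Δρ ≈ 4.257 kg m⁻³.
N² = (g/ρ₀)·Δρ/Δz = g·(Δρ/ρ₀)/Δz = 9.81 × 4.1577 × 10⁻³ / 101 = 4.0383 × 10⁻⁴ s⁻².
N = √(4.0383 × 10⁻⁴) = 0.020096 rad s⁻¹ → T = 2π/N = 312.66 s ≈ 313 s.

313 s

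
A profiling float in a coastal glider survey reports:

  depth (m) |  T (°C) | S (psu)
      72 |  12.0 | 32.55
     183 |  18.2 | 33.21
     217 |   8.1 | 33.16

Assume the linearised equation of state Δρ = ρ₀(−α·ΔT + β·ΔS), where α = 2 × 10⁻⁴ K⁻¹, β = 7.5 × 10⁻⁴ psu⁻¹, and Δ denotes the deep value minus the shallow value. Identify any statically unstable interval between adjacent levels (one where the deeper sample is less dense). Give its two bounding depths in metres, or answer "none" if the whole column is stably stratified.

72–183 m

Evaluate Δρ/ρ₀ = −αΔT + βΔS across each adjacent pair:
  72–183 m: −αΔT+βΔS = −(2 × 10⁻⁴)(+6.2)+(7.5 × 10⁻⁴)(+0.66) = -7.5 × 10⁻⁴ → UNSTABLE
  183–217 m: −αΔT+βΔS = −(2 × 10⁻⁴)(-10.1)+(7.5 × 10⁻⁴)(-0.05) = 2.0 × 10⁻³ → stable
The 72–183 m interval has Δρ < 0: lighter water underlies denser water.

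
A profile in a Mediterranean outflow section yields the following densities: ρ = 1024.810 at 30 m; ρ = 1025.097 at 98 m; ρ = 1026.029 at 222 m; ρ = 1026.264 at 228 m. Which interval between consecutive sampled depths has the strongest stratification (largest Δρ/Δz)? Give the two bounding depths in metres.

222–228 m

Compute the density gradient over each adjacent pair:
  30–98 m: Δρ/Δz = 0.287/68 = 4.2 × 10⁻³ kg m⁻⁴
  98–222 m: Δρ/Δz = 0.932/124 = 7.5 × 10⁻³ kg m⁻⁴
  222–228 m: Δρ/Δz = 0.235/6 = 0.039 kg m⁻⁴
The largest gradient is in the 222–228 m interval — the pycnocline.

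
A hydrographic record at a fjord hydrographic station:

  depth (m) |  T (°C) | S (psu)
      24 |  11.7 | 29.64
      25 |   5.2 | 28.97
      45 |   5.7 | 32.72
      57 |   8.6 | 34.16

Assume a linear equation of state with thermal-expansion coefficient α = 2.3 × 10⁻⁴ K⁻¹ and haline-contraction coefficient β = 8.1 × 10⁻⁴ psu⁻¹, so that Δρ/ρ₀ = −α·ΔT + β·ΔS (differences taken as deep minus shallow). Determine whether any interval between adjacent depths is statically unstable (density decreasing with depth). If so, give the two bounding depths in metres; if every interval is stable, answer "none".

Evaluate Δρ/ρ₀ = −αΔT + βΔS across each adjacent pair:
  24–25 m: −αΔT+βΔS = −(2.3 × 10⁻⁴)(-6.5)+(8.1 × 10⁻⁴)(-0.67) = 9.5 × 10⁻⁴ → stable
  25–45 m: −αΔT+βΔS = −(2.3 × 10⁻⁴)(+0.5)+(8.1 × 10⁻⁴)(+3.75) = 2.9 × 10⁻³ → stable
  45–57 m: −αΔT+βΔS = −(2.3 × 10⁻⁴)(+2.9)+(8.1 × 10⁻⁴)(+1.44) = 5.0 × 10⁻⁴ → stable
Every interval has Δρ > 0: the column is stably stratified throughout.

none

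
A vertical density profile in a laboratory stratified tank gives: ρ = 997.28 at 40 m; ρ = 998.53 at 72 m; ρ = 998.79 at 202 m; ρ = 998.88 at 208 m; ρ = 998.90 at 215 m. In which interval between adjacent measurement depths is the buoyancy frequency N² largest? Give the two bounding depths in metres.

Compute the density gradient over each adjacent pair:
  40–72 m: Δρ/Δz = 1.25/32 = 0.039 kg m⁻⁴
  72–202 m: Δρ/Δz = 0.26/130 = 2.0 × 10⁻³ kg m⁻⁴
  202–208 m: Δρ/Δz = 0.09/6 = 0.015 kg m⁻⁴
  208–215 m: Δρ/Δz = 0.02/7 = 2.9 × 10⁻³ kg m⁻⁴
The largest gradient is in the 40–72 m interval — the pycnocline.

40–72 m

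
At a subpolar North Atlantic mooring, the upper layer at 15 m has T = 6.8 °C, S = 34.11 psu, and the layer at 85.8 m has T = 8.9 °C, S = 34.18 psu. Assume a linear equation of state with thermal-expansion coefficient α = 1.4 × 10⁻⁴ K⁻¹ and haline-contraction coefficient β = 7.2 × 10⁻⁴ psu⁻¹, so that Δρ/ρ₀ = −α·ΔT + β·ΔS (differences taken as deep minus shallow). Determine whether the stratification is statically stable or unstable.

ΔT = 8.9 − 6.8 = +2.1 K and ΔS = 34.18 − 34.11 = +0.07 psu (deep − shallow).
−αΔT = -2.94 × 10⁻⁴; βΔS = 5.04 × 10⁻⁵; sum Δρ/ρ₀ = -2.436 × 10⁻⁴.
Δρ/ρ₀ < 0, so Δρ < 0: deeper water is lighter → statically unstable; the column would overturn.

unstable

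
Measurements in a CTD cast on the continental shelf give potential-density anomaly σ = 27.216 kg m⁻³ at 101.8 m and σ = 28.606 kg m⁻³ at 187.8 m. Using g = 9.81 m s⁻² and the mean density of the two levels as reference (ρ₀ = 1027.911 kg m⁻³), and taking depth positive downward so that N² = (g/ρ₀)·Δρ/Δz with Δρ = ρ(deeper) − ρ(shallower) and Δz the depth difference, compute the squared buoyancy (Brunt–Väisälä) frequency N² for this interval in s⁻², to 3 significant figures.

1.54 × 10⁻⁴ s⁻²

Δρ = 1028.606 − 1027.216 = 1.390 kg m⁻³ over Δz = 187.8 − 101.8 = 86 m.
N² = (9.81/1027.911) × (1.390/86) = 1.5425 × 10⁻⁴ s⁻² ≈ 1.54 × 10⁻⁴ s⁻².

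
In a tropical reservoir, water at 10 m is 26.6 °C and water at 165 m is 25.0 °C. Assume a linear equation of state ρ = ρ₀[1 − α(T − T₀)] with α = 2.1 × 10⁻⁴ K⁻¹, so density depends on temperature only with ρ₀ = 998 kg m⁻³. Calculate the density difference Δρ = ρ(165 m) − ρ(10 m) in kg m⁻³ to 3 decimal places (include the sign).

ΔT = -1.6 K, Δρ/ρ₀ = −αΔT = 3.36 × 10⁻⁴.
Δρ = 998 × (3.36 × 10⁻⁴) = +0.335 kg m⁻³.
Positive Δρ: denser below, stable.

+0.335 kg m⁻³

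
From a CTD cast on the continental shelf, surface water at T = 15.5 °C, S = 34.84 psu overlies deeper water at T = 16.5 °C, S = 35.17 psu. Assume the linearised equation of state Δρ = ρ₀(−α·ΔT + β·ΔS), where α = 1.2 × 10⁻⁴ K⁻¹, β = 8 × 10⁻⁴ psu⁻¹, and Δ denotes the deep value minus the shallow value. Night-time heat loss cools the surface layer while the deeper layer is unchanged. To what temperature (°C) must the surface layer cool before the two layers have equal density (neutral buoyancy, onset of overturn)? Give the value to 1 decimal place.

Neutral buoyancy requires Δρ = 0, i.e. −α(T_deep − T_surf′) + β(S_deep − S_surf) = 0.
T_surf′ = T_deep − (β/α)·ΔS = 16.5 − (8 × 10⁻⁴/1.2 × 10⁻⁴)·(+0.33) = 14.300 °C.
Cooling required: 15.5 − (14.300) = 1.200 °C.

14.3 °C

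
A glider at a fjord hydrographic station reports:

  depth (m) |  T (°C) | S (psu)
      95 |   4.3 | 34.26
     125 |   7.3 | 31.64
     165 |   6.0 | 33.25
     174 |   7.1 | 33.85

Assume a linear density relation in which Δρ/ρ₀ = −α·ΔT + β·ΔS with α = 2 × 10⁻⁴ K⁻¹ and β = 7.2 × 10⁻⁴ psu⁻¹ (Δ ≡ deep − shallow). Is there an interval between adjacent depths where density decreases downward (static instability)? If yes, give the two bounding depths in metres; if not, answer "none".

95–125 m

Evaluate Δρ/ρ₀ = −αΔT + βΔS across each adjacent pair:
  95–125 m: −αΔT+βΔS = −(2 × 10⁻⁴)(+3.0)+(7.2 × 10⁻⁴)(-2.62) = -2.5 × 10⁻³ → UNSTABLE
  125–165 m: −αΔT+βΔS = −(2 × 10⁻⁴)(-1.3)+(7.2 × 10⁻⁴)(+1.61) = 1.4 × 10⁻³ → stable
  165–174 m: −αΔT+βΔS = −(2 × 10⁻⁴)(+1.1)+(7.2 × 10⁻⁴)(+0.60) = 2.1 × 10⁻⁴ → stable
The 95–125 m interval has Δρ < 0: lighter water underlies denser water.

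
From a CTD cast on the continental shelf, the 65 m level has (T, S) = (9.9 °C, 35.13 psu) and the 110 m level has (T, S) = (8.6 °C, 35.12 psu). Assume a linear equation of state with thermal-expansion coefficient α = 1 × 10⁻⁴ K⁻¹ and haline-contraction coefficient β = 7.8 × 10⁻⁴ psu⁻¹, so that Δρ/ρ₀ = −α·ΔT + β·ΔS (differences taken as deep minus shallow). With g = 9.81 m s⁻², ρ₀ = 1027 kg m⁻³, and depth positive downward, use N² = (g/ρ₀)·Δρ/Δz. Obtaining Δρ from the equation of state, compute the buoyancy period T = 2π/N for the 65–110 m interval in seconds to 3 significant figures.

1.22 × 10³ s

ΔT = -1.3 K, ΔS = -0.01 psu (deep − shallow).
Δρ/ρ₀ = −αΔT + βΔS = 1.30 × 10⁻⁴ − 7.80 × 10⁻⁶ = 1.222 × 10⁻⁴, so Δρ ≈ 0.1255 kg m⁻³.
N² = (g/ρ₀)·Δρ/Δz = g·(Δρ/ρ₀)/Δz = 9.81 × 1.222 × 10⁻⁴ / 45 = 2.6640 × 10⁻⁵ s⁻².
N = √(2.6640 × 10⁻⁵) = 5.1614 × 10⁻³ rad s⁻¹ → T = 2π/N = 1.2173 × 10³ s ≈ 1.22 × 10³ s.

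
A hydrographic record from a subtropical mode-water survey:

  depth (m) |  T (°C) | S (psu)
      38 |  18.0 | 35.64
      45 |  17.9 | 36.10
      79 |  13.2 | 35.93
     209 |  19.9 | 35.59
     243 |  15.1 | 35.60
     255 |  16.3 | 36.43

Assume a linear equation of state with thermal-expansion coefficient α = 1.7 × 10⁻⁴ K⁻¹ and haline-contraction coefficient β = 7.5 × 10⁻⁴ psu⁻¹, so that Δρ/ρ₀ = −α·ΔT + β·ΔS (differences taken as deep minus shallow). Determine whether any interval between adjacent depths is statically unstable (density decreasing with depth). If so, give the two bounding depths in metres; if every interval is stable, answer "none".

79–209 m

Evaluate Δρ/ρ₀ = −αΔT + βΔS across each adjacent pair:
  38–45 m: −αΔT+βΔS = −(1.7 × 10⁻⁴)(-0.1)+(7.5 × 10⁻⁴)(+0.46) = 3.6 × 10⁻⁴ → stable
  45–79 m: −αΔT+βΔS = −(1.7 × 10⁻⁴)(-4.7)+(7.5 × 10⁻⁴)(-0.17) = 6.7 × 10⁻⁴ → stable
  79–209 m: −αΔT+βΔS = −(1.7 × 10⁻⁴)(+6.7)+(7.5 × 10⁻⁴)(-0.34) = -1.4 × 10⁻³ → UNSTABLE
  209–243 m: −αΔT+βΔS = −(1.7 × 10⁻⁴)(-4.8)+(7.5 × 10⁻⁴)(+0.01) = 8.2 × 10⁻⁴ → stable
  243–255 m: −αΔT+βΔS = −(1.7 × 10⁻⁴)(+1.2)+(7.5 × 10⁻⁴)(+0.83) = 4.2 × 10⁻⁴ → stable
The 79–209 m interval has Δρ < 0: lighter water underlies denser water.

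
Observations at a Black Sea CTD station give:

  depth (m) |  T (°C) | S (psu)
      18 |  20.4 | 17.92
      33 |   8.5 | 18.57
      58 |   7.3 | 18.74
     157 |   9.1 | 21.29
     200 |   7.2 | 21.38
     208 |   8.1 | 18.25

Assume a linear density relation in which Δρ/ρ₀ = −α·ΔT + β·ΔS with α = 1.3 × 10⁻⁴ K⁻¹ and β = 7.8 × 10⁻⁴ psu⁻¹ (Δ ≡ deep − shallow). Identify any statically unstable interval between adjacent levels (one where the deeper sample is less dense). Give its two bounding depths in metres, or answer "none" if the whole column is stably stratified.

200–208 m

Evaluate Δρ/ρ₀ = −αΔT + βΔS across each adjacent pair:
  18–33 m: −αΔT+βΔS = −(1.3 × 10⁻⁴)(-11.9)+(7.8 × 10⁻⁴)(+0.65) = 2.1 × 10⁻³ → stable
  33–58 m: −αΔT+βΔS = −(1.3 × 10⁻⁴)(-1.2)+(7.8 × 10⁻⁴)(+0.17) = 2.9 × 10⁻⁴ → stable
  58–157 m: −αΔT+βΔS = −(1.3 × 10⁻⁴)(+1.8)+(7.8 × 10⁻⁴)(+2.55) = 1.8 × 10⁻³ → stable
  157–200 m: −αΔT+βΔS = −(1.3 × 10⁻⁴)(-1.9)+(7.8 × 10⁻⁴)(+0.09) = 3.2 × 10⁻⁴ → stable
  200–208 m: −αΔT+βΔS = −(1.3 × 10⁻⁴)(+0.9)+(7.8 × 10⁻⁴)(-3.13) = -2.6 × 10⁻³ → UNSTABLE
The 200–208 m interval has Δρ < 0: lighter water underlies denser water.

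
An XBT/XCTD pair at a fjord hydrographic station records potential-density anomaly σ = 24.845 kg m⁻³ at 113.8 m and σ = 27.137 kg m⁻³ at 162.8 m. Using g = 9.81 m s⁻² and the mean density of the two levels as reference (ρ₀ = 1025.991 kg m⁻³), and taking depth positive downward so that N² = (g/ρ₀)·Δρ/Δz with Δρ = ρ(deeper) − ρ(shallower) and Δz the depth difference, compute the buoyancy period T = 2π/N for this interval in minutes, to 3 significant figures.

Δρ = 1027.137 − 1024.845 = 2.292 kg m⁻³ over Δz = 162.8 − 113.8 = 49 m.
N² = (9.81/1025.991) × (2.292/49) = 4.4724 × 10⁻⁴ s⁻².
N = √(4.4724 × 10⁻⁴) = 0.021148 rad s⁻¹, so T = 2π/N = 297.11 s = 4.9518 min ≈ 4.95 min.

4.95 min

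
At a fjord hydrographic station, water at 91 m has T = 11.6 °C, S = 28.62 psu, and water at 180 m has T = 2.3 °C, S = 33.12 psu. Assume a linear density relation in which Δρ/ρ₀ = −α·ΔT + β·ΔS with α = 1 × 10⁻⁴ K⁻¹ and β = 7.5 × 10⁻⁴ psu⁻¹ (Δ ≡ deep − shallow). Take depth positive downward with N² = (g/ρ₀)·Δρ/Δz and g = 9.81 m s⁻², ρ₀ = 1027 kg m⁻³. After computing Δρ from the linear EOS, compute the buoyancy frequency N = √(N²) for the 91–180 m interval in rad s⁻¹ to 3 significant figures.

0.0218 rad s⁻¹

ΔT = -9.3 K, ΔS = +4.50 psu (deep − shallow).
Δρ/ρ₀ = −αΔT + βΔS = 9.30 × 10⁻⁴ + 3.375 × 10⁻³ = 4.305 × 10⁻³, so Δρ ≈ 4.421 kg m⁻³.
N² = (g/ρ₀)·Δρ/Δz = g·(Δρ/ρ₀)/Δz = 9.81 × 4.305 × 10⁻³ / 89 = 4.7452 × 10⁻⁴ s⁻².
N = √(4.7452 × 10⁻⁴) = 0.021783 rad s⁻¹ ≈ 0.0218 rad s⁻¹.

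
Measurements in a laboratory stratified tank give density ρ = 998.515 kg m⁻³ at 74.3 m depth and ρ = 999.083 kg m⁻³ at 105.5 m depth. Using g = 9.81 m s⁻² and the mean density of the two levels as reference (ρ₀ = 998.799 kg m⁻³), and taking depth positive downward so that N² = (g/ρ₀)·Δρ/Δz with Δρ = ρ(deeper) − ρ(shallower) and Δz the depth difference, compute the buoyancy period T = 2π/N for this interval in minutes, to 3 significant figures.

Δρ = 999.083 − 998.515 = 0.568 kg m⁻³ over Δz = 105.5 − 74.3 = 31.2 m.
N² = (9.81/998.799) × (0.568/31.2) = 1.7881 × 10⁻⁴ s⁻².
N = √(1.7881 × 10⁻⁴) = 0.013372 rad s⁻¹, so T = 2π/N = 469.88 s = 7.8313 min ≈ 7.83 min.

7.83 min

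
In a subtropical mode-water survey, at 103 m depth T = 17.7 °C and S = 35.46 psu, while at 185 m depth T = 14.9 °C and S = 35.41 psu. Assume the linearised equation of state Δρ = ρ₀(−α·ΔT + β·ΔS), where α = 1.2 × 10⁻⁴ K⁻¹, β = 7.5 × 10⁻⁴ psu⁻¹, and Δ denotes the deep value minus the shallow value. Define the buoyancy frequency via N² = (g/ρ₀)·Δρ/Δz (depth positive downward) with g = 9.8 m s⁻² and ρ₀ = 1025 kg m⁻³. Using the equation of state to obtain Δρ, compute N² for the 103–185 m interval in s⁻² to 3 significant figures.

3.57 × 10⁻⁵ s⁻²

ΔT = -2.8 K, ΔS = -0.05 psu (deep − shallow).
Δρ/ρ₀ = −αΔT + βΔS = 3.36 × 10⁻⁴ − 3.75 × 10⁻⁵ = 2.985 × 10⁻⁴, so Δρ ≈ 0.3060 kg m⁻³.
N² = (g/ρ₀)·Δρ/Δz = g·(Δρ/ρ₀)/Δz = 9.8 × 2.985 × 10⁻⁴ / 82 = 3.5674 × 10⁻⁵ s⁻² ≈ 3.57 × 10⁻⁵ s⁻².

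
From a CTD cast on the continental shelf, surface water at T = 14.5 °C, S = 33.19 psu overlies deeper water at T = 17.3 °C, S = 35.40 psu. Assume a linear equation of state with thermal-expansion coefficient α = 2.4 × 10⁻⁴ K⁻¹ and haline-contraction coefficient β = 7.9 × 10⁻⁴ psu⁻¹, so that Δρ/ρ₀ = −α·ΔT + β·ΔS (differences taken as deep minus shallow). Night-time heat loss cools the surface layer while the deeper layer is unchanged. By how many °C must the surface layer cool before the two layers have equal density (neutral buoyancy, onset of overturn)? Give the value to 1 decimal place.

Neutral buoyancy requires Δρ = 0, i.e. −α(T_deep − T_surf′) + β(S_deep − S_surf) = 0.
T_surf′ = T_deep − (β/α)·ΔS = 17.3 − (7.9 × 10⁻⁴/2.4 × 10⁻⁴)·(+2.21) = 10.025 °C.
Cooling required: 14.5 − (10.025) = 4.475 °C.

4.5 °C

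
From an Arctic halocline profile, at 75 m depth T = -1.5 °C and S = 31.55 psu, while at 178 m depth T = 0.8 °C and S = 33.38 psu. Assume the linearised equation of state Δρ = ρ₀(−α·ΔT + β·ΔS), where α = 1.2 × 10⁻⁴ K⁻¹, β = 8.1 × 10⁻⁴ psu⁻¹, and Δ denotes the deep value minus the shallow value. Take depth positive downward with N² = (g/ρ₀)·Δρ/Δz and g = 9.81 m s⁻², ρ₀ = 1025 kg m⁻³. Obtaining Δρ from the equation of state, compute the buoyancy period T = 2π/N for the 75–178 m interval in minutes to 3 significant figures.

ΔT = +2.3 K, ΔS = +1.83 psu (deep − shallow).
Δρ/ρ₀ = −αΔT + βΔS = -2.76 × 10⁻⁴ + 1.4823 × 10⁻³ = 1.2063 × 10⁻³, so Δρ ≈ 1.236 kg m⁻³.
N² = (g/ρ₀)·Δρ/Δz = g·(Δρ/ρ₀)/Δz = 9.81 × 1.2063 × 10⁻³ / 103 = 1.1489 × 10⁻⁴ s⁻².
N = √(1.1489 × 10⁻⁴) = 0.010719 rad s⁻¹ → T = 2π/N = 586.17 s = 9.7695 min ≈ 9.77 min.

9.77 min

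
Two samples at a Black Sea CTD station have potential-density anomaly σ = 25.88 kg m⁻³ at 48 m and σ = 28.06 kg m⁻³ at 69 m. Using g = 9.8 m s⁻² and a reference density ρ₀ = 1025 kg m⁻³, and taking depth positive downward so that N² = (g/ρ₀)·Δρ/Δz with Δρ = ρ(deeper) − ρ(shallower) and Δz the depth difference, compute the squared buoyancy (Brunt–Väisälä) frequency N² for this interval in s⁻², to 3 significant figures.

9.93 × 10⁻⁴ s⁻²

Δρ = 1028.06 − 1025.88 = 2.18 kg m⁻³ over Δz = 69 − 48 = 21 m.
N² = (9.8/1025) × (2.18/21) = 9.9252 × 10⁻⁴ s⁻² ≈ 9.93 × 10⁻⁴ s⁻².
N² > 0, so the interval is statically stable.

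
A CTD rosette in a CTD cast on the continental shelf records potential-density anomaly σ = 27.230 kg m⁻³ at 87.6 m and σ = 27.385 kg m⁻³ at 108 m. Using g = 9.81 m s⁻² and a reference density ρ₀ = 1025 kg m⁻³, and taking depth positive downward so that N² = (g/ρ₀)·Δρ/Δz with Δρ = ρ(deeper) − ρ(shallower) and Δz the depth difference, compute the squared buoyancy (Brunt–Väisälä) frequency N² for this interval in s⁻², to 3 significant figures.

7.27 × 10⁻⁵ s⁻²

Δρ = 1027.385 − 1027.230 = 0.155 kg m⁻³ over Δz = 108 − 87.6 = 20.4 m.
N² = (9.81/1025) × (0.155/20.4) = 7.2719 × 10⁻⁵ s⁻² ≈ 7.27 × 10⁻⁵ s⁻².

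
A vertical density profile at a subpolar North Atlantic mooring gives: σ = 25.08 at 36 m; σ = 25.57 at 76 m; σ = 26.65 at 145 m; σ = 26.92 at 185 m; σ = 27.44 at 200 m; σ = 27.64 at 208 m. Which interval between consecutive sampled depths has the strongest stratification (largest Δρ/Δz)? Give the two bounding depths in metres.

185–200 m

Compute the density gradient over each adjacent pair:
  36–76 m: Δρ/Δz = 0.49/40 = 0.012 kg m⁻⁴
  76–145 m: Δρ/Δz = 1.08/69 = 0.016 kg m⁻⁴
  145–185 m: Δρ/Δz = 0.27/40 = 6.8 × 10⁻³ kg m⁻⁴
  185–200 m: Δρ/Δz = 0.52/15 = 0.035 kg m⁻⁴
  200–208 m: Δρ/Δz = 0.20/8 = 0.025 kg m⁻⁴
The largest gradient is in the 185–200 m interval — the pycnocline.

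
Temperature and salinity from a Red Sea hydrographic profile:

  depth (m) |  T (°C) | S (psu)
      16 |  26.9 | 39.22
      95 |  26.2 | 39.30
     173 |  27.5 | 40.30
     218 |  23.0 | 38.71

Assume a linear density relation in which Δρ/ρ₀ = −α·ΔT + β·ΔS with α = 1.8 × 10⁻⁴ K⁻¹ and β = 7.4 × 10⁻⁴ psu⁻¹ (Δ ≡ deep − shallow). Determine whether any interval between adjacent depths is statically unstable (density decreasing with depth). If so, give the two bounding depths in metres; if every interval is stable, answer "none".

Evaluate Δρ/ρ₀ = −αΔT + βΔS across each adjacent pair:
  16–95 m: −αΔT+βΔS = −(1.8 × 10⁻⁴)(-0.7)+(7.4 × 10⁻⁴)(+0.08) = 1.9 × 10⁻⁴ → stable
  95–173 m: −αΔT+βΔS = −(1.8 × 10⁻⁴)(+1.3)+(7.4 × 10⁻⁴)(+1.00) = 5.1 × 10⁻⁴ → stable
  173–218 m: −αΔT+βΔS = −(1.8 × 10⁻⁴)(-4.5)+(7.4 × 10⁻⁴)(-1.59) = -3.7 × 10⁻⁴ → UNSTABLE
The 173–218 m interval has Δρ < 0: lighter water underlies denser water.

173–218 m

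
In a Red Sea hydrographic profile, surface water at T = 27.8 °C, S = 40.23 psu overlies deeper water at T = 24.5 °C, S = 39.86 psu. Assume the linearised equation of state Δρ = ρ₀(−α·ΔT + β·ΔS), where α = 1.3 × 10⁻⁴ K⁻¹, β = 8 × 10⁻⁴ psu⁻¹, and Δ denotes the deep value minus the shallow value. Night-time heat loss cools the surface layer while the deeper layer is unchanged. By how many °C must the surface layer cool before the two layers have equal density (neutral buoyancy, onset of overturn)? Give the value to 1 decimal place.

1.0 °C

Neutral buoyancy requires Δρ = 0, i.e. −α(T_deep − T_surf′) + β(S_deep − S_surf) = 0.
T_surf′ = T_deep − (β/α)·ΔS = 24.5 − (8 × 10⁻⁴/1.3 × 10⁻⁴)·(-0.37) = 26.777 °C.
Cooling required: 27.8 − (26.777) = 1.023 °C.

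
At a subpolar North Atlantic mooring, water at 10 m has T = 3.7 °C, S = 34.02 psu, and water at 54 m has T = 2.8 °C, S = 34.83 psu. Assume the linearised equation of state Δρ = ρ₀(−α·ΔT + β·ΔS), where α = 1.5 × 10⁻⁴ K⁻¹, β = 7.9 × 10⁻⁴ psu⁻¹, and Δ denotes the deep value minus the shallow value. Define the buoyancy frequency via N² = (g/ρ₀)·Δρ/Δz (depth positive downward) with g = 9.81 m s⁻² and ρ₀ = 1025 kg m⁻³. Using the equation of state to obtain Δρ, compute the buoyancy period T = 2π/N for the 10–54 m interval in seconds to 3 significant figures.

ΔT = -0.9 K, ΔS = +0.81 psu (deep − shallow).
Δρ/ρ₀ = −αΔT + βΔS = 1.35 × 10⁻⁴ + 6.399 × 10⁻⁴ = 7.749 × 10⁻⁴, so Δρ ≈ 0.7943 kg m⁻³.
N² = (g/ρ₀)·Δρ/Δz = g·(Δρ/ρ₀)/Δz = 9.81 × 7.749 × 10⁻⁴ / 44 = 1.7277 × 10⁻⁴ s⁻².
N = √(1.7277 × 10⁻⁴) = 0.013144 rad s⁻¹ → T = 2π/N = 478.03 s ≈ 478 s.

478 s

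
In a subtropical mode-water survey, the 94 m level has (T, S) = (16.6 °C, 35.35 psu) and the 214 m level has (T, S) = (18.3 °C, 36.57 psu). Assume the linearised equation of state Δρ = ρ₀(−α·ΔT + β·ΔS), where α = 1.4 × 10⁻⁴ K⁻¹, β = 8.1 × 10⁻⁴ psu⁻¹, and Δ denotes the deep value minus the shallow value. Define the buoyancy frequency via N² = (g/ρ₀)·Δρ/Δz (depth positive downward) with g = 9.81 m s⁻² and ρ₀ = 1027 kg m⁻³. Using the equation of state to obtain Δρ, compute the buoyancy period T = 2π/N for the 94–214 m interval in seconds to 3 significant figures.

ΔT = +1.7 K, ΔS = +1.22 psu (deep − shallow).
Δρ/ρ₀ = −αΔT + βΔS = -2.38 × 10⁻⁴ + 9.882 × 10⁻⁴ = 7.502 × 10⁻⁴, so Δρ ≈ 0.7705 kg m⁻³.
N² = (g/ρ₀)·Δρ/Δz = g·(Δρ/ρ₀)/Δz = 9.81 × 7.502 × 10⁻⁴ / 120 = 6.1329 × 10⁻⁵ s⁻².
N = √(6.1329 × 10⁻⁵) = 7.8313 × 10⁻³ rad s⁻¹ → T = 2π/N = 802.32 s ≈ 802 s.

802 s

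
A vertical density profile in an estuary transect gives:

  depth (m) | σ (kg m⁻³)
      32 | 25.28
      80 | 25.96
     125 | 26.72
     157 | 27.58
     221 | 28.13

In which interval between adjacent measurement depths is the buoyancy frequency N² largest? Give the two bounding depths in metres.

125–157 m

Compute the density gradient over each adjacent pair:
  32–80 m: Δρ/Δz = 0.68/48 = 0.014 kg m⁻⁴
  80–125 m: Δρ/Δz = 0.76/45 = 0.017 kg m⁻⁴
  125–157 m: Δρ/Δz = 0.86/32 = 0.027 kg m⁻⁴
  157–221 m: Δρ/Δz = 0.55/64 = 8.6 × 10⁻³ kg m⁻⁴
The largest gradient is in the 125–157 m interval — the pycnocline.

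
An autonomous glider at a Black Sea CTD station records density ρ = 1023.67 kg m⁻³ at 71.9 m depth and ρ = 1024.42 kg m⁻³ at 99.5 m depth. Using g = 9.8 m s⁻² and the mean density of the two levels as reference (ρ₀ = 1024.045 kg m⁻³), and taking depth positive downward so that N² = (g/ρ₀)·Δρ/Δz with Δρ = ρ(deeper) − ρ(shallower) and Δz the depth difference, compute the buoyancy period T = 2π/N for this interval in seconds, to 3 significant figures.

Δρ = 1024.42 − 1023.67 = 0.75 kg m⁻³ over Δz = 99.5 − 71.9 = 27.6 m.
N² = (9.8/1024.045) × (0.75/27.6) = 2.6005 × 10⁻⁴ s⁻².
N = √(2.6005 × 10⁻⁴) = 0.016126 rad s⁻¹, so T = 2π/N = 389.63 s ≈ 390 s.

390 s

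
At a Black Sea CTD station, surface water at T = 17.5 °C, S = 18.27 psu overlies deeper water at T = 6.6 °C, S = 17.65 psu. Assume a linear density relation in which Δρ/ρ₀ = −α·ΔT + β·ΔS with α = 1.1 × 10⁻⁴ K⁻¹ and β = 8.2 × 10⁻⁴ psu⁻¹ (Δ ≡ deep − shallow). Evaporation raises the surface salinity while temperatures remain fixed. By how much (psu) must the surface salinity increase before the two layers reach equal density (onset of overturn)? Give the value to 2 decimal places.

0.84 psu

Neutral buoyancy requires −α(T_deep − T_surf) + β(S_deep − S_surf′) = 0.
S_surf′ = S_deep − (α/β)·ΔT = 17.65 − (1.1 × 10⁻⁴/8.2 × 10⁻⁴)·(-10.9) = 19.1122 psu.
Increase required: 19.1122 − 18.27 = 0.8422 psu.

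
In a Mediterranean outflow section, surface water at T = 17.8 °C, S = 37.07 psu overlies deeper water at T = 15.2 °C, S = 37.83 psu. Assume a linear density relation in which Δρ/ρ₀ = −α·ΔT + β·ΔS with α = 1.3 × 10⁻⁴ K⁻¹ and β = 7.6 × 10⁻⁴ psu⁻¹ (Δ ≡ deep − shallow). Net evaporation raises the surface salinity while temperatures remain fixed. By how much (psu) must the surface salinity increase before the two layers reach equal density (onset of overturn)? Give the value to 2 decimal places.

Neutral buoyancy requires −α(T_deep − T_surf) + β(S_deep − S_surf′) = 0.
S_surf′ = S_deep − (α/β)·ΔT = 37.83 − (1.3 × 10⁻⁴/7.6 × 10⁻⁴)·(-2.6) = 38.2747 psu.
Increase required: 38.2747 − 37.07 = 1.2047 psu.

1.20 psu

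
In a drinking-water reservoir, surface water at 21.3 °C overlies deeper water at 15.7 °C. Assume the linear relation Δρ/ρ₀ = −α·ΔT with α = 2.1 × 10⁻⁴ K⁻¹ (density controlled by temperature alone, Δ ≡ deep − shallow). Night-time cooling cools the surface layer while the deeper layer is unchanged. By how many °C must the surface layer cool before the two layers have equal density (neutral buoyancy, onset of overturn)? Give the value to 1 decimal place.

5.6 °C

With temperature the only control, equal density requires T_surf′ = T_deep.
T_surf′ = 15.7 °C.
Cooling required: 21.3 − 15.7 = 5.6 °C.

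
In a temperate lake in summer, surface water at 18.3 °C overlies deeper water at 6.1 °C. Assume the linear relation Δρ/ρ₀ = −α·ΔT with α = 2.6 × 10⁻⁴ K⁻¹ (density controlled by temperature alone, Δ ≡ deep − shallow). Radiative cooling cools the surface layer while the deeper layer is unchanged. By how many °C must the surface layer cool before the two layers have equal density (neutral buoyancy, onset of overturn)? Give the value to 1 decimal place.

12.2 °C

With temperature the only control, equal density requires T_surf′ = T_deep.
T_surf′ = 6.1 °C.
Cooling required: 18.3 − 6.1 = 12.2 °C.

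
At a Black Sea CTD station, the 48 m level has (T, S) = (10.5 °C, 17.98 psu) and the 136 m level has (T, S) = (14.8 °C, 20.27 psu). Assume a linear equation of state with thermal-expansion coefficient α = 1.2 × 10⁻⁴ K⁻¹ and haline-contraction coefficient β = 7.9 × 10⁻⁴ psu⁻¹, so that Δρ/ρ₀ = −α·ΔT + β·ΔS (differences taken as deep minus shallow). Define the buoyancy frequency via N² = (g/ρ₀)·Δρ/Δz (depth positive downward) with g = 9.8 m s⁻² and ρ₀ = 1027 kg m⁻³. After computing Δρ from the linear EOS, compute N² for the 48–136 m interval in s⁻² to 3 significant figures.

ΔT = +4.3 K, ΔS = +2.29 psu (deep − shallow).
Δρ/ρ₀ = −αΔT + βΔS = -5.16 × 10⁻⁴ + 1.8091 × 10⁻³ = 1.2931 × 10⁻³, so Δρ ≈ 1.328 kg m⁻³.
N² = (g/ρ₀)·Δρ/Δz = g·(Δρ/ρ₀)/Δz = 9.8 × 1.2931 × 10⁻³ / 88 = 1.4400 × 10⁻⁴ s⁻² ≈ 1.44 × 10⁻⁴ s⁻².

1.44 × 10⁻⁴ s⁻²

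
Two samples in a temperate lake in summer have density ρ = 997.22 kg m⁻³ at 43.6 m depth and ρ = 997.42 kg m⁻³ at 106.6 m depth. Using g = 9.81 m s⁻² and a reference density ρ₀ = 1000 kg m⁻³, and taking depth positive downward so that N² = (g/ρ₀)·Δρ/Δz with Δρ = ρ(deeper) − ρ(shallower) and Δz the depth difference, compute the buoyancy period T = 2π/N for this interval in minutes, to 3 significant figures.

18.8 min

Δρ = 997.42 − 997.22 = 0.20 kg m⁻³ over Δz = 106.6 − 43.6 = 63 m.
N² = (9.81/1000) × (0.20/63) = 3.1143 × 10⁻⁵ s⁻².
N = √(3.1143 × 10⁻⁵) = 5.5806 × 10⁻³ rad s⁻¹, so T = 2π/N = 1.1259 × 10³ s = 18.765 min ≈ 18.8 min.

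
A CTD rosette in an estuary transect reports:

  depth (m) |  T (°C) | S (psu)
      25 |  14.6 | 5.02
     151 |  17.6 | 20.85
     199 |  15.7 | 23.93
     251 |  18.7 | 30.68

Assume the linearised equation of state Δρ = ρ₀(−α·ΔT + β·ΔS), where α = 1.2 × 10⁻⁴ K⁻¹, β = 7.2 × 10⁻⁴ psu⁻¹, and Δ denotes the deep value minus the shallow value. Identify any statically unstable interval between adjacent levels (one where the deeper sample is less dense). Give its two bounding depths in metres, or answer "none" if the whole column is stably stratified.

none

Evaluate Δρ/ρ₀ = −αΔT + βΔS across each adjacent pair:
  25–151 m: −αΔT+βΔS = −(1.2 × 10⁻⁴)(+3.0)+(7.2 × 10⁻⁴)(+15.83) = 0.011 → stable
  151–199 m: −αΔT+βΔS = −(1.2 × 10⁻⁴)(-1.9)+(7.2 × 10⁻⁴)(+3.08) = 2.4 × 10⁻³ → stable
  199–251 m: −αΔT+βΔS = −(1.2 × 10⁻⁴)(+3.0)+(7.2 × 10⁻⁴)(+6.75) = 4.5 × 10⁻³ → stable
Every interval has Δρ > 0: the column is stably stratified throughout.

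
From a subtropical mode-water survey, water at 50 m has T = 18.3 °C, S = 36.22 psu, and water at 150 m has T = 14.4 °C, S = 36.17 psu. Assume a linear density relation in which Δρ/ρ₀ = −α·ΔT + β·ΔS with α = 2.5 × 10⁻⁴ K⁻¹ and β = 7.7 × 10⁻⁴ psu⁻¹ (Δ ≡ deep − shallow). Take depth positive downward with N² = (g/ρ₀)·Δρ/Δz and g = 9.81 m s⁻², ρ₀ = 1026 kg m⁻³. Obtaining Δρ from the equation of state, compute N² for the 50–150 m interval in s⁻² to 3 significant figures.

ΔT = -3.9 K, ΔS = -0.05 psu (deep − shallow).
Δρ/ρ₀ = −αΔT + βΔS = 9.75 × 10⁻⁴ − 3.85 × 10⁻⁵ = 9.365 × 10⁻⁴, so Δρ ≈ 0.9608 kg m⁻³.
N² = (g/ρ₀)·Δρ/Δz = g·(Δρ/ρ₀)/Δz = 9.81 × 9.365 × 10⁻⁴ / 100 = 9.1871 × 10⁻⁵ s⁻² ≈ 9.19 × 10⁻⁵ s⁻².

9.19 × 10⁻⁵ s⁻²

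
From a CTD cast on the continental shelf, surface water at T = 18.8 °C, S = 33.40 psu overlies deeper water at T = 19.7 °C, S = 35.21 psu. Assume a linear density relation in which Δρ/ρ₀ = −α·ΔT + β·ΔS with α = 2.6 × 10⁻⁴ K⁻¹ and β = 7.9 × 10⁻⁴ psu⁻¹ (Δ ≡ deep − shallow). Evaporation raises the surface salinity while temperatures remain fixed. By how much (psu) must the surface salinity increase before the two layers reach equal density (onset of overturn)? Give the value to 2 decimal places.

1.51 psu

Neutral buoyancy requires −α(T_deep − T_surf) + β(S_deep − S_surf′) = 0.
S_surf′ = S_deep − (α/β)·ΔT = 35.21 − (2.6 × 10⁻⁴/7.9 × 10⁻⁴)·(+0.9) = 34.9138 psu.
Increase required: 34.9138 − 33.40 = 1.5138 psu.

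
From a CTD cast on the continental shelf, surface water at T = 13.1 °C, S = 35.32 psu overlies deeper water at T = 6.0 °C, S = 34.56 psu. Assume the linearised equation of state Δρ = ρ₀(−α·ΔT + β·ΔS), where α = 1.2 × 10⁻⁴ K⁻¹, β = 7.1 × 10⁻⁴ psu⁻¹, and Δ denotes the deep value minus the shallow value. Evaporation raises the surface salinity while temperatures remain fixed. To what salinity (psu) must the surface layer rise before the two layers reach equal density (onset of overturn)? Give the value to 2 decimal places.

Neutral buoyancy requires −α(T_deep − T_surf) + β(S_deep − S_surf′) = 0.
S_surf′ = S_deep − (α/β)·ΔT = 34.56 − (1.2 × 10⁻⁴/7.1 × 10⁻⁴)·(-7.1) = 35.7600 psu.
Increase required: 35.7600 − 35.32 = 0.4400 psu.

35.76 psu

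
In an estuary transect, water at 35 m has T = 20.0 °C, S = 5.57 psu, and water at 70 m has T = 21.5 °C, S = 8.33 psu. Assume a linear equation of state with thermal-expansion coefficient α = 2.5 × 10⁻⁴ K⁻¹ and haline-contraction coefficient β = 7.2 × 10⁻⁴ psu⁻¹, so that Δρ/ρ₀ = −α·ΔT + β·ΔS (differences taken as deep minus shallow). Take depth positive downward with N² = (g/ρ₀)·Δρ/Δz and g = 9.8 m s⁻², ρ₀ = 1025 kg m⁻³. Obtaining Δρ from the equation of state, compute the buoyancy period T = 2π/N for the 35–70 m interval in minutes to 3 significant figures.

ΔT = +1.5 K, ΔS = +2.76 psu (deep − shallow).
Δρ/ρ₀ = −αΔT + βΔS = -3.75 × 10⁻⁴ + 1.9872 × 10⁻³ = 1.6122 × 10⁻³, so Δρ ≈ 1.653 kg m⁻³.
N² = (g/ρ₀)·Δρ/Δz = g·(Δρ/ρ₀)/Δz = 9.8 × 1.6122 × 10⁻³ / 35 = 4.5142 × 10⁻⁴ s⁻².
N = √(4.5142 × 10⁻⁴) = 0.021247 rad s⁻¹ → T = 2π/N = 295.72 s = 4.9287 min ≈ 4.93 min.

4.93 min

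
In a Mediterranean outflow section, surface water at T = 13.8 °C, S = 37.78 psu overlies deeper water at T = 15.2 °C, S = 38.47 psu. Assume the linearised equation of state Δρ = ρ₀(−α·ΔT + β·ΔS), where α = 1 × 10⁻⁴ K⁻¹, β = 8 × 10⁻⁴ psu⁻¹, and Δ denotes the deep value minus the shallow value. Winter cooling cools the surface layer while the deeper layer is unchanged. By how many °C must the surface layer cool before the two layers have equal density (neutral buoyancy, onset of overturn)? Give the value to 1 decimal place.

4.1 °C

Neutral buoyancy requires Δρ = 0, i.e. −α(T_deep − T_surf′) + β(S_deep − S_surf) = 0.
T_surf′ = T_deep − (β/α)·ΔS = 15.2 − (8 × 10⁻⁴/1 × 10⁻⁴)·(+0.69) = 9.680 °C.
Cooling required: 13.8 − (9.680) = 4.120 °C.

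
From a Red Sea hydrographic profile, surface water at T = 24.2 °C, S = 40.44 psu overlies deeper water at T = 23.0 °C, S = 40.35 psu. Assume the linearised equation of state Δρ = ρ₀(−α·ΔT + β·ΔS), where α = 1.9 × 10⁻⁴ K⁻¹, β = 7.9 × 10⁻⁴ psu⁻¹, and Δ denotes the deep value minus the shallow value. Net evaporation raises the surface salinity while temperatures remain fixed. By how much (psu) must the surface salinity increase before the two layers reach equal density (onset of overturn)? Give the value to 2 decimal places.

Neutral buoyancy requires −α(T_deep − T_surf) + β(S_deep − S_surf′) = 0.
S_surf′ = S_deep − (α/β)·ΔT = 40.35 − (1.9 × 10⁻⁴/7.9 × 10⁻⁴)·(-1.2) = 40.6386 psu.
Increase required: 40.6386 − 40.44 = 0.1986 psu.

0.20 psu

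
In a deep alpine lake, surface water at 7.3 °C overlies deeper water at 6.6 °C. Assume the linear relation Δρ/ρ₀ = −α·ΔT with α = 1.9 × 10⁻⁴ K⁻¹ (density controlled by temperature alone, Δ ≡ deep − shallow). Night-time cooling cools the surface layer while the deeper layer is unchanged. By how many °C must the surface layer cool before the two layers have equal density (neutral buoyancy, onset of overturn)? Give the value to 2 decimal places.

0.70 °C

With temperature the only control, equal density requires T_surf′ = T_deep.
T_surf′ = 6.6 °C.
Cooling required: 7.3 − 6.6 = 0.70 °C.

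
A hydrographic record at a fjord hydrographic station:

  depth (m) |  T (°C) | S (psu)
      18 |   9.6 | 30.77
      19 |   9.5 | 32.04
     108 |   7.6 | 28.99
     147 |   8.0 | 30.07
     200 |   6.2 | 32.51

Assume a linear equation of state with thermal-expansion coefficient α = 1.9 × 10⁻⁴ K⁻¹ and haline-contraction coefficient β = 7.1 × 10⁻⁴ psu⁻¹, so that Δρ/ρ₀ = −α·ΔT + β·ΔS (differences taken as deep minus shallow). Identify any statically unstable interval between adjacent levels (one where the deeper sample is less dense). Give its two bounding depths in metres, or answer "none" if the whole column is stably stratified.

Evaluate Δρ/ρ₀ = −αΔT + βΔS across each adjacent pair:
  18–19 m: −αΔT+βΔS = −(1.9 × 10⁻⁴)(-0.1)+(7.1 × 10⁻⁴)(+1.27) = 9.2 × 10⁻⁴ → stable
  19–108 m: −αΔT+βΔS = −(1.9 × 10⁻⁴)(-1.9)+(7.1 × 10⁻⁴)(-3.05) = -1.8 × 10⁻³ → UNSTABLE
  108–147 m: −αΔT+βΔS = −(1.9 × 10⁻⁴)(+0.4)+(7.1 × 10⁻⁴)(+1.08) = 6.9 × 10⁻⁴ → stable
  147–200 m: −αΔT+βΔS = −(1.9 × 10⁻⁴)(-1.8)+(7.1 × 10⁻⁴)(+2.44) = 2.1 × 10⁻³ → stable
The 19–108 m interval has Δρ < 0: lighter water underlies denser water.

19–108 m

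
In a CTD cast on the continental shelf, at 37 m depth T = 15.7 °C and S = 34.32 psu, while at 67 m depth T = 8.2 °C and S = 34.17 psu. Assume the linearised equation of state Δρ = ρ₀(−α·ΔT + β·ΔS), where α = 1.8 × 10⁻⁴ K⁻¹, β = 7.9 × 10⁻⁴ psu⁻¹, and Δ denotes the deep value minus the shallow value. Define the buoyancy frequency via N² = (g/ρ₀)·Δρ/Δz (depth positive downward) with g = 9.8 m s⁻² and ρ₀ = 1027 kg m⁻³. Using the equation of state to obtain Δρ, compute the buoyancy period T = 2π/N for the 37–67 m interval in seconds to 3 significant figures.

ΔT = -7.5 K, ΔS = -0.15 psu (deep − shallow).
Δρ/ρ₀ = −αΔT + βΔS = 1.35 × 10⁻³ − 1.185 × 10⁻⁴ = 1.2315 × 10⁻³, so Δρ ≈ 1.265 kg m⁻³.
N² = (g/ρ₀)·Δρ/Δz = g·(Δρ/ρ₀)/Δz = 9.8 × 1.2315 × 10⁻³ / 30 = 4.0229 × 10⁻⁴ s⁻².
N = √(4.0229 × 10⁻⁴) = 0.020057 rad s⁻¹ → T = 2π/N = 313.27 s ≈ 313 s.

313 s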